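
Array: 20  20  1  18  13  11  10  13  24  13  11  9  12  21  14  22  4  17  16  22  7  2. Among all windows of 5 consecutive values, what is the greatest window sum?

Window sums for each of the 18 positions:
20 20 1 18 13 → sum 72
20 1 18 13 11 → sum 63
1 18 13 11 10 → sum 53
18 13 11 10 13 → sum 65
13 11 10 13 24 → sum 71
11 10 13 24 13 → sum 71
10 13 24 13 11 → sum 71
13 24 13 11 9 → sum 70
24 13 11 9 12 → sum 69
13 11 9 12 21 → sum 66
11 9 12 21 14 → sum 67
9 12 21 14 22 → sum 78
12 21 14 22 4 → sum 73
21 14 22 4 17 → sum 78
14 22 4 17 16 → sum 73
22 4 17 16 22 → sum 81
4 17 16 22 7 → sum 66
17 16 22 7 2 → sum 64
Greatest of these is 81.

81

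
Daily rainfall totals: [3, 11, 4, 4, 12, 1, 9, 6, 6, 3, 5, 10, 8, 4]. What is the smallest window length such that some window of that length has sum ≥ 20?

3

add 3: running sum 3 < 20
add 11: running sum 14 < 20
add 4: running sum 18 < 20
add 4: shortest ending here [3, 11, 4, 4] sum 22, len 4
add 12: shortest ending here [4, 4, 12] sum 20, len 3
add 1: shortest ending here [4, 4, 12, 1] sum 21, len 4
add 9: shortest ending here [12, 1, 9] sum 22, len 3
add 6: shortest ending here [12, 1, 9, 6] sum 28, len 4
add 6: shortest ending here [9, 6, 6] sum 21, len 3
add 3: shortest ending here [9, 6, 6, 3] sum 24, len 4
add 5: shortest ending here [6, 6, 3, 5] sum 20, len 4
add 10: shortest ending here [6, 3, 5, 10] sum 24, len 4
add 8: shortest ending here [5, 10, 8] sum 23, len 3
add 4: shortest ending here [10, 8, 4] sum 22, len 3
Shortest qualifying length: 3.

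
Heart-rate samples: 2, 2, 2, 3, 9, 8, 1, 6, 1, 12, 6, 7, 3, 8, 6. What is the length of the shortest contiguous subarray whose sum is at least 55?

10

add 2: running sum 2 < 55
add 2: running sum 4 < 55
add 2: running sum 6 < 55
add 3: running sum 9 < 55
add 9: running sum 18 < 55
add 8: running sum 26 < 55
add 1: running sum 27 < 55
add 6: running sum 33 < 55
add 1: running sum 34 < 55
add 12: running sum 46 < 55
add 6: running sum 52 < 55
end 11: [2, 3, 9, 8, 1, 6, 1, 12, 6, 7] sum 55, len 10
end 12: [3, 9, 8, 1, 6, 1, 12, 6, 7, 3] sum 56, len 10
end 13: [9, 8, 1, 6, 1, 12, 6, 7, 3, 8] sum 61, len 10
end 14: [8, 1, 6, 1, 12, 6, 7, 3, 8, 6] sum 58, len 10
Shortest qualifying length: 10.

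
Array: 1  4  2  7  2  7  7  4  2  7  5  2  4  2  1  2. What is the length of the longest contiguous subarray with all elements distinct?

[1] len 1
[1, 4] len 2
[1, 4, 2] len 3
[1, 4, 2, 7] len 4
[7, 2] len 2
[2, 7] len 2
[7] len 1
[7, 4] len 2
[7, 4, 2] len 3
[4, 2, 7] len 3
[4, 2, 7, 5] len 4
[7, 5, 2] len 3
[7, 5, 2, 4] len 4
[4, 2] len 2
[4, 2, 1] len 3
[1, 2] len 2
Longest all-distinct length: 4.

4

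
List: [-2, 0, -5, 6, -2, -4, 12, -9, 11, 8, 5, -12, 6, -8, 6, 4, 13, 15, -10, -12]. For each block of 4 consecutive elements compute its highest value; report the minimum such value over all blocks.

[-2, 0, -5, 6] → max 6
[0, -5, 6, -2] → max 6
[-5, 6, -2, -4] → max 6
[6, -2, -4, 12] → max 12
[-2, -4, 12, -9] → max 12
[-4, 12, -9, 11] → max 12
[12, -9, 11, 8] → max 12
[-9, 11, 8, 5] → max 11
[11, 8, 5, -12] → max 11
[8, 5, -12, 6] → max 8
[5, -12, 6, -8] → max 6
[-12, 6, -8, 6] → max 6
[6, -8, 6, 4] → max 6
[-8, 6, 4, 13] → max 13
[6, 4, 13, 15] → max 15
[4, 13, 15, -10] → max 15
[13, 15, -10, -12] → max 15
Minimum of these is 6.

6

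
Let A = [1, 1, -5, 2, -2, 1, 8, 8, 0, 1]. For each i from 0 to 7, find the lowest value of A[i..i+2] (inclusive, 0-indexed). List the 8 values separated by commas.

-5, -5, -5, -2, -2, 1, 0, 0

[1, 1, -5] → min -5
[1, -5, 2] → min -5
[-5, 2, -2] → min -5
[2, -2, 1] → min -2
[-2, 1, 8] → min -2
[1, 8, 8] → min 1
[8, 8, 0] → min 0
[8, 0, 1] → min 0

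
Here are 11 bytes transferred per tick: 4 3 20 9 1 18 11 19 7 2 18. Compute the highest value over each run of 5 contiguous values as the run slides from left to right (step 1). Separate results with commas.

20, 20, 20, 19, 19, 19, 19

[4, 3, 20, 9, 1] → max 20
[3, 20, 9, 1, 18] → max 20
[20, 9, 1, 18, 11] → max 20
[9, 1, 18, 11, 19] → max 19
[1, 18, 11, 19, 7] → max 19
[18, 11, 19, 7, 2] → max 19
[11, 19, 7, 2, 18] → max 19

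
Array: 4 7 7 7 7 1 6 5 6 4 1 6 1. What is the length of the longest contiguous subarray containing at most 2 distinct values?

add 4: window [4] (1 distinct), len 1
add 7: window [4, 7] (2 distinct), len 2
add 7: window [4, 7, 7] (2 distinct), len 3
add 7: window [4, 7, 7, 7] (2 distinct), len 4
add 7: window [4, 7, 7, 7, 7] (2 distinct), len 5
add 1: window [7, 7, 7, 7, 1] (2 distinct), len 5
add 6: window [1, 6] (2 distinct), len 2
add 5: window [6, 5] (2 distinct), len 2
add 6: window [6, 5, 6] (2 distinct), len 3
add 4: window [6, 4] (2 distinct), len 2
add 1: window [4, 1] (2 distinct), len 2
add 6: window [1, 6] (2 distinct), len 2
add 1: window [1, 6, 1] (2 distinct), len 3
Longest length with ≤2 distinct: 5.

5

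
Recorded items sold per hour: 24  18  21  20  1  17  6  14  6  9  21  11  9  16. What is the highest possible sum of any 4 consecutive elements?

Window sums for each of the 11 positions:
24 18 21 20 → sum 83
18 21 20 1 → sum 60
21 20 1 17 → sum 59
20 1 17 6 → sum 44
1 17 6 14 → sum 38
17 6 14 6 → sum 43
6 14 6 9 → sum 35
14 6 9 21 → sum 50
6 9 21 11 → sum 47
9 21 11 9 → sum 50
21 11 9 16 → sum 57
Highest of these is 83.

83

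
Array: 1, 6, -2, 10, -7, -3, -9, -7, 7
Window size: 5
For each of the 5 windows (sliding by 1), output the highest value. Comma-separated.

10, 10, 10, 10, 7

[1, 6, -2, 10, -7] → max 10
[6, -2, 10, -7, -3] → max 10
[-2, 10, -7, -3, -9] → max 10
[10, -7, -3, -9, -7] → max 10
[-7, -3, -9, -7, 7] → max 7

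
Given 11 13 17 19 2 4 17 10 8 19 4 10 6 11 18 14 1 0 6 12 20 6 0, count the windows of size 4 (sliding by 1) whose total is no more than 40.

[11, 13, 17, 19] → sum 60
[13, 17, 19, 2] → sum 51
[17, 19, 2, 4] → sum 42
[19, 2, 4, 17] → sum 42
[2, 4, 17, 10] → sum 33  ≤ 40 ✓
[4, 17, 10, 8] → sum 39  ≤ 40 ✓
[17, 10, 8, 19] → sum 54
[10, 8, 19, 4] → sum 41
[8, 19, 4, 10] → sum 41
[19, 4, 10, 6] → sum 39  ≤ 40 ✓
[4, 10, 6, 11] → sum 31  ≤ 40 ✓
[10, 6, 11, 18] → sum 45
[6, 11, 18, 14] → sum 49
[11, 18, 14, 1] → sum 44
[18, 14, 1, 0] → sum 33  ≤ 40 ✓
[14, 1, 0, 6] → sum 21  ≤ 40 ✓
[1, 0, 6, 12] → sum 19  ≤ 40 ✓
[0, 6, 12, 20] → sum 38  ≤ 40 ✓
[6, 12, 20, 6] → sum 44
[12, 20, 6, 0] → sum 38  ≤ 40 ✓
9 windows satisfy the condition.

9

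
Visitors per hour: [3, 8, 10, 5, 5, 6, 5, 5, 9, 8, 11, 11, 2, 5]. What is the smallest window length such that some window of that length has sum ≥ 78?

11

Extend right; whenever the sum reaches 78, record the length and shrink from the left:
add 3: running sum 3 < 78
add 8: running sum 11 < 78
add 10: running sum 21 < 78
add 5: running sum 26 < 78
add 5: running sum 31 < 78
add 6: running sum 37 < 78
add 5: running sum 42 < 78
add 5: running sum 47 < 78
add 9: running sum 56 < 78
add 8: running sum 64 < 78
add 11: running sum 75 < 78
end 11: [8, 10, 5, 5, 6, 5, 5, 9, 8, 11, 11] sum 83, len 11
end 12: [8, 10, 5, 5, 6, 5, 5, 9, 8, 11, 11, 2] sum 85, len 12
end 13: [10, 5, 5, 6, 5, 5, 9, 8, 11, 11, 2, 5] sum 82, len 12
Shortest qualifying length: 11.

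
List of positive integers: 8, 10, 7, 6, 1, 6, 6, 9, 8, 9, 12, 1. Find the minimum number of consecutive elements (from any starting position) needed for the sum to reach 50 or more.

6

add 8: running sum 8 < 50
add 10: running sum 18 < 50
add 7: running sum 25 < 50
add 6: running sum 31 < 50
add 1: running sum 32 < 50
add 6: running sum 38 < 50
add 6: running sum 44 < 50
add 9: shortest ending here [8, 10, 7, 6, 1, 6, 6, 9] sum 53, len 8
add 8: shortest ending here [10, 7, 6, 1, 6, 6, 9, 8] sum 53, len 8
add 9: shortest ending here [7, 6, 1, 6, 6, 9, 8, 9] sum 52, len 8
add 12: shortest ending here [6, 6, 9, 8, 9, 12] sum 50, len 6
add 1: shortest ending here [6, 6, 9, 8, 9, 12, 1] sum 51, len 7
Shortest qualifying length: 6.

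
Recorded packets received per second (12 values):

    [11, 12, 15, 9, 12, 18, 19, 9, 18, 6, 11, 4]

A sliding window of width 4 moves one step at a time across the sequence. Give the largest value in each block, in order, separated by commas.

15, 15, 18, 19, 19, 19, 19, 18, 18

Sliding a size-4 window across the 12 values:
(11, 12, 15, 9) → max 15
(12, 15, 9, 12) → max 15
(15, 9, 12, 18) → max 18
(9, 12, 18, 19) → max 19
(12, 18, 19, 9) → max 19
(18, 19, 9, 18) → max 19
(19, 9, 18, 6) → max 19
(9, 18, 6, 11) → max 18
(18, 6, 11, 4) → max 18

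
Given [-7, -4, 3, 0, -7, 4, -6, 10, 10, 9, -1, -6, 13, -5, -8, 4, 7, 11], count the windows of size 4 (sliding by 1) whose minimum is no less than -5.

-7 -4 3 0 → min -7
-4 3 0 -7 → min -7
3 0 -7 4 → min -7
0 -7 4 -6 → min -7
-7 4 -6 10 → min -7
4 -6 10 10 → min -6
-6 10 10 9 → min -6
10 10 9 -1 → min -1  ≥ -5 ✓
10 9 -1 -6 → min -6
9 -1 -6 13 → min -6
-1 -6 13 -5 → min -6
-6 13 -5 -8 → min -8
13 -5 -8 4 → min -8
-5 -8 4 7 → min -8
-8 4 7 11 → min -8
1 window satisfy the condition.

1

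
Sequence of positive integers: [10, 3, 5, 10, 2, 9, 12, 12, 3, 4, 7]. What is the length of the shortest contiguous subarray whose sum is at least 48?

6

Extend right; whenever the sum reaches 48, record the length and shrink from the left:
add 10: running sum 10 < 48
add 3: running sum 13 < 48
add 5: running sum 18 < 48
add 10: running sum 28 < 48
add 2: running sum 30 < 48
add 9: running sum 39 < 48
end 6: [10, 3, 5, 10, 2, 9, 12] sum 51, len 7
end 7: [5, 10, 2, 9, 12, 12] sum 50, len 6
end 8: [10, 2, 9, 12, 12, 3] sum 48, len 6
end 9: [10, 2, 9, 12, 12, 3, 4] sum 52, len 7
end 10: [2, 9, 12, 12, 3, 4, 7] sum 49, len 7
Shortest qualifying length: 6.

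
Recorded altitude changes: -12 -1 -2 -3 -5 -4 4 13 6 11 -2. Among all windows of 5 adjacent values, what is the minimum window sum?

Window sums for each of the 7 positions:
-12 -1 -2 -3 -5 → sum -23
-1 -2 -3 -5 -4 → sum -15
-2 -3 -5 -4 4 → sum -10
-3 -5 -4 4 13 → sum 5
-5 -4 4 13 6 → sum 14
-4 4 13 6 11 → sum 30
4 13 6 11 -2 → sum 32
Minimum of these is -23.

-23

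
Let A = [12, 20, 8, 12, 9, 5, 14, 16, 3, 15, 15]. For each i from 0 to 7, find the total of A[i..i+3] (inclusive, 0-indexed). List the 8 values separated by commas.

(12, 20, 8, 12) → sum 52
(20, 8, 12, 9) → sum 49
(8, 12, 9, 5) → sum 34
(12, 9, 5, 14) → sum 40
(9, 5, 14, 16) → sum 44
(5, 14, 16, 3) → sum 38
(14, 16, 3, 15) → sum 48
(16, 3, 15, 15) → sum 49

52, 49, 34, 40, 44, 38, 48, 49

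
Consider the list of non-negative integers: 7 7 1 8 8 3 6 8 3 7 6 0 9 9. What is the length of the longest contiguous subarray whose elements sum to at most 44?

[7] sum 7 len 1
[7, 7] sum 14 len 2
[7, 7, 1] sum 15 len 3
[7, 7, 1, 8] sum 23 len 4
[7, 7, 1, 8, 8] sum 31 len 5
[7, 7, 1, 8, 8, 3] sum 34 len 6
[7, 7, 1, 8, 8, 3, 6] sum 40 len 7
[7, 1, 8, 8, 3, 6, 8] sum 41 len 7
[7, 1, 8, 8, 3, 6, 8, 3] sum 44 len 8
[1, 8, 8, 3, 6, 8, 3, 7] sum 44 len 8
[8, 3, 6, 8, 3, 7, 6] sum 41 len 7
[8, 3, 6, 8, 3, 7, 6, 0] sum 41 len 8
[3, 6, 8, 3, 7, 6, 0, 9] sum 42 len 8
[8, 3, 7, 6, 0, 9, 9] sum 42 len 7
Longest length seen: 8.

8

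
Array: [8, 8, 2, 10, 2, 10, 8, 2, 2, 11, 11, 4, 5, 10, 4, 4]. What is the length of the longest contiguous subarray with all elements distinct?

4

add 8: [8] len 1
add 8 (repeat 8, move left end past it): [8] len 1
add 2: [8, 2] len 2
add 10: [8, 2, 10] len 3
add 2 (repeat 2, move left end past it): [10, 2] len 2
add 10 (repeat 10, move left end past it): [2, 10] len 2
add 8: [2, 10, 8] len 3
add 2 (repeat 2, move left end past it): [10, 8, 2] len 3
add 2 (repeat 2, move left end past it): [2] len 1
add 11: [2, 11] len 2
add 11 (repeat 11, move left end past it): [11] len 1
add 4: [11, 4] len 2
add 5: [11, 4, 5] len 3
add 10: [11, 4, 5, 10] len 4
add 4 (repeat 4, move left end past it): [5, 10, 4] len 3
add 4 (repeat 4, move left end past it): [4] len 1
Longest all-distinct length: 4.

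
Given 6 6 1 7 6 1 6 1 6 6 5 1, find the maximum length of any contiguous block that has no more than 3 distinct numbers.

10

add 6: window [6] (1 distinct), len 1
add 6: window [6, 6] (1 distinct), len 2
add 1: window [6, 6, 1] (2 distinct), len 3
add 7: window [6, 6, 1, 7] (3 distinct), len 4
add 6: window [6, 6, 1, 7, 6] (3 distinct), len 5
add 1: window [6, 6, 1, 7, 6, 1] (3 distinct), len 6
add 6: window [6, 6, 1, 7, 6, 1, 6] (3 distinct), len 7
add 1: window [6, 6, 1, 7, 6, 1, 6, 1] (3 distinct), len 8
add 6: window [6, 6, 1, 7, 6, 1, 6, 1, 6] (3 distinct), len 9
add 6: window [6, 6, 1, 7, 6, 1, 6, 1, 6, 6] (3 distinct), len 10
add 5: window [6, 1, 6, 1, 6, 6, 5] (3 distinct), len 7
add 1: window [6, 1, 6, 1, 6, 6, 5, 1] (3 distinct), len 8
Longest length with ≤3 distinct: 10.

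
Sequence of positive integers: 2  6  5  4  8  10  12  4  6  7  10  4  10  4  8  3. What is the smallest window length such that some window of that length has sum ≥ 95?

14

add 2: running sum 2 < 95
add 6: running sum 8 < 95
add 5: running sum 13 < 95
add 4: running sum 17 < 95
add 8: running sum 25 < 95
add 10: running sum 35 < 95
add 12: running sum 47 < 95
add 4: running sum 51 < 95
add 6: running sum 57 < 95
add 7: running sum 64 < 95
add 10: running sum 74 < 95
add 4: running sum 78 < 95
add 10: running sum 88 < 95
add 4: running sum 92 < 95
add 8: shortest ending here [6, 5, 4, 8, 10, 12, 4, 6, 7, 10, 4, 10, 4, 8] sum 98, len 14
add 3: shortest ending here [5, 4, 8, 10, 12, 4, 6, 7, 10, 4, 10, 4, 8, 3] sum 95, len 14
Shortest qualifying length: 14.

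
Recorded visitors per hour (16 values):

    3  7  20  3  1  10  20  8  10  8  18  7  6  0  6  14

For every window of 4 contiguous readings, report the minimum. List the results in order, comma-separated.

(3, 7, 20, 3) → min 3
(7, 20, 3, 1) → min 1
(20, 3, 1, 10) → min 1
(3, 1, 10, 20) → min 1
(1, 10, 20, 8) → min 1
(10, 20, 8, 10) → min 8
(20, 8, 10, 8) → min 8
(8, 10, 8, 18) → min 8
(10, 8, 18, 7) → min 7
(8, 18, 7, 6) → min 6
(18, 7, 6, 0) → min 0
(7, 6, 0, 6) → min 0
(6, 0, 6, 14) → min 0

3, 1, 1, 1, 1, 8, 8, 8, 7, 6, 0, 0, 0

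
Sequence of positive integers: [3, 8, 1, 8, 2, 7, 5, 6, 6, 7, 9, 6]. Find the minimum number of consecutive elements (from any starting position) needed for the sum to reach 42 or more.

add 3: running sum 3 < 42
add 8: running sum 11 < 42
add 1: running sum 12 < 42
add 8: running sum 20 < 42
add 2: running sum 22 < 42
add 7: running sum 29 < 42
add 5: running sum 34 < 42
add 6: running sum 40 < 42
end 8: [8, 1, 8, 2, 7, 5, 6, 6] sum 43, len 8
end 9: [1, 8, 2, 7, 5, 6, 6, 7] sum 42, len 8
end 10: [2, 7, 5, 6, 6, 7, 9] sum 42, len 7
end 11: [7, 5, 6, 6, 7, 9, 6] sum 46, len 7
Shortest qualifying length: 7.

7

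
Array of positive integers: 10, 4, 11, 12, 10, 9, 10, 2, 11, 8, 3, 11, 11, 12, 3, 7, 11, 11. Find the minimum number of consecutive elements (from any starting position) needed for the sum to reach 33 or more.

3

Extend right; whenever the sum reaches 33, record the length and shrink from the left:
add 10: running sum 10 < 33
add 4: running sum 14 < 33
add 11: running sum 25 < 33
add 12: shortest ending here [10, 4, 11, 12] sum 37, len 4
add 10: shortest ending here [11, 12, 10] sum 33, len 3
add 9: shortest ending here [11, 12, 10, 9] sum 42, len 4
add 10: shortest ending here [12, 10, 9, 10] sum 41, len 4
add 2: shortest ending here [12, 10, 9, 10, 2] sum 43, len 5
add 11: shortest ending here [10, 9, 10, 2, 11] sum 42, len 5
add 8: shortest ending here [9, 10, 2, 11, 8] sum 40, len 5
add 3: shortest ending here [10, 2, 11, 8, 3] sum 34, len 5
add 11: shortest ending here [11, 8, 3, 11] sum 33, len 4
add 11: shortest ending here [8, 3, 11, 11] sum 33, len 4
add 12: shortest ending here [11, 11, 12] sum 34, len 3
add 3: shortest ending here [11, 11, 12, 3] sum 37, len 4
add 7: shortest ending here [11, 12, 3, 7] sum 33, len 4
add 11: shortest ending here [12, 3, 7, 11] sum 33, len 4
add 11: shortest ending here [12, 3, 7, 11, 11] sum 44, len 5
Shortest qualifying length: 3.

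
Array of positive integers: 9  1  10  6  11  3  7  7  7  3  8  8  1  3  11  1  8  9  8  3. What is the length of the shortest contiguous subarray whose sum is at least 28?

4

add 9: running sum 9 < 28
add 1: running sum 10 < 28
add 10: running sum 20 < 28
add 6: running sum 26 < 28
add 11: shortest ending here [1, 10, 6, 11] sum 28, len 4
add 3: shortest ending here [10, 6, 11, 3] sum 30, len 4
add 7: shortest ending here [10, 6, 11, 3, 7] sum 37, len 5
add 7: shortest ending here [11, 3, 7, 7] sum 28, len 4
add 7: shortest ending here [11, 3, 7, 7, 7] sum 35, len 5
add 3: shortest ending here [11, 3, 7, 7, 7, 3] sum 38, len 6
add 8: shortest ending here [7, 7, 7, 3, 8] sum 32, len 5
add 8: shortest ending here [7, 7, 3, 8, 8] sum 33, len 5
add 1: shortest ending here [7, 7, 3, 8, 8, 1] sum 34, len 6
add 3: shortest ending here [7, 3, 8, 8, 1, 3] sum 30, len 6
add 11: shortest ending here [8, 8, 1, 3, 11] sum 31, len 5
add 1: shortest ending here [8, 8, 1, 3, 11, 1] sum 32, len 6
add 8: shortest ending here [8, 1, 3, 11, 1, 8] sum 32, len 6
add 9: shortest ending here [11, 1, 8, 9] sum 29, len 4
add 8: shortest ending here [11, 1, 8, 9, 8] sum 37, len 5
add 3: shortest ending here [8, 9, 8, 3] sum 28, len 4
Shortest qualifying length: 4.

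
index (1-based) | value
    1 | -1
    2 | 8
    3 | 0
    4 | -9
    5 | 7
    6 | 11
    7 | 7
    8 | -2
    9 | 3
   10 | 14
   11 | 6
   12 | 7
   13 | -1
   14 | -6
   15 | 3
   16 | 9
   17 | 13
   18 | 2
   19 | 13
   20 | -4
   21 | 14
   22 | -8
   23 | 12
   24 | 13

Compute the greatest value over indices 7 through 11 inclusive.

14

Elements at indices 7..11: 7, -2, 3, 14, 6
max(7, -2, 3, 14, 6) = 14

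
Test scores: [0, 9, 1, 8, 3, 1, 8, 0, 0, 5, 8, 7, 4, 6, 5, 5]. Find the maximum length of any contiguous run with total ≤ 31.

9

add 0: [0] sum 0, len 1
add 9: [0, 9] sum 9, len 2
add 1: [0, 9, 1] sum 10, len 3
add 8: [0, 9, 1, 8] sum 18, len 4
add 3: [0, 9, 1, 8, 3] sum 21, len 5
add 1: [0, 9, 1, 8, 3, 1] sum 22, len 6
add 8: [0, 9, 1, 8, 3, 1, 8] sum 30, len 7
add 0: [0, 9, 1, 8, 3, 1, 8, 0] sum 30, len 8
add 0: [0, 9, 1, 8, 3, 1, 8, 0, 0] sum 30, len 9
add 5: [1, 8, 3, 1, 8, 0, 0, 5] sum 26, len 8
add 8: [3, 1, 8, 0, 0, 5, 8] sum 25, len 7
add 7: [1, 8, 0, 0, 5, 8, 7] sum 29, len 7
add 4: [0, 0, 5, 8, 7, 4] sum 24, len 6
add 6: [0, 0, 5, 8, 7, 4, 6] sum 30, len 7
add 5: [8, 7, 4, 6, 5] sum 30, len 5
add 5: [7, 4, 6, 5, 5] sum 27, len 5
Longest length seen: 9.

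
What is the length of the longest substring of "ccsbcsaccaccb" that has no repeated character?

4

[c] len 1
[c] len 1
[c, s] len 2
[c, s, b] len 3
[s, b, c] len 3
[b, c, s] len 3
[b, c, s, a] len 4
[s, a, c] len 3
[c] len 1
[c, a] len 2
[a, c] len 2
[c] len 1
[c, b] len 2
Longest all-distinct length: 4.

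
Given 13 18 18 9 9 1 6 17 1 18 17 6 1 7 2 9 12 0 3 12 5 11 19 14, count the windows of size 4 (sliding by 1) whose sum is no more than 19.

2

13 18 18 9 → sum 58
18 18 9 9 → sum 54
18 9 9 1 → sum 37
9 9 1 6 → sum 25
9 1 6 17 → sum 33
1 6 17 1 → sum 25
6 17 1 18 → sum 42
17 1 18 17 → sum 53
1 18 17 6 → sum 42
18 17 6 1 → sum 42
17 6 1 7 → sum 31
6 1 7 2 → sum 16  ≤ 19 ✓
1 7 2 9 → sum 19  ≤ 19 ✓
7 2 9 12 → sum 30
2 9 12 0 → sum 23
9 12 0 3 → sum 24
12 0 3 12 → sum 27
0 3 12 5 → sum 20
3 12 5 11 → sum 31
12 5 11 19 → sum 47
5 11 19 14 → sum 49
2 windows satisfy the condition.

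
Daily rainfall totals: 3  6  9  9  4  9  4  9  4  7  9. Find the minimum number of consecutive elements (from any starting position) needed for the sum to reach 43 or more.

6

add 3: running sum 3 < 43
add 6: running sum 9 < 43
add 9: running sum 18 < 43
add 9: running sum 27 < 43
add 4: running sum 31 < 43
add 9: running sum 40 < 43
add 4: shortest ending here [3, 6, 9, 9, 4, 9, 4] sum 44, len 7
add 9: shortest ending here [9, 9, 4, 9, 4, 9] sum 44, len 6
add 4: shortest ending here [9, 9, 4, 9, 4, 9, 4] sum 48, len 7
add 7: shortest ending here [9, 4, 9, 4, 9, 4, 7] sum 46, len 7
add 9: shortest ending here [4, 9, 4, 9, 4, 7, 9] sum 46, len 7
Shortest qualifying length: 6.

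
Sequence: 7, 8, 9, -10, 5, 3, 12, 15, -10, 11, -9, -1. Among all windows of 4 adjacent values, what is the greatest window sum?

Each size-4 window and its sum:
(7, 8, 9, -10) → sum 14
(8, 9, -10, 5) → sum 12
(9, -10, 5, 3) → sum 7
(-10, 5, 3, 12) → sum 10
(5, 3, 12, 15) → sum 35
(3, 12, 15, -10) → sum 20
(12, 15, -10, 11) → sum 28
(15, -10, 11, -9) → sum 7
(-10, 11, -9, -1) → sum -9
Greatest of these is 35.

35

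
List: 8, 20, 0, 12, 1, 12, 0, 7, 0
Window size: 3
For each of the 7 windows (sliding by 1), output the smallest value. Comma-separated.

0, 0, 0, 1, 0, 0, 0

Sliding a size-3 window across the 9 values:
(8, 20, 0) → min 0
(20, 0, 12) → min 0
(0, 12, 1) → min 0
(12, 1, 12) → min 1
(1, 12, 0) → min 0
(12, 0, 7) → min 0
(0, 7, 0) → min 0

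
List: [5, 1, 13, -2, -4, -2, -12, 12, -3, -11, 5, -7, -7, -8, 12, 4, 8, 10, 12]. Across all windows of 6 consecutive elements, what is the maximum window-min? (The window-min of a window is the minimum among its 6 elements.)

-4

(5, 1, 13, -2, -4, -2) → min -4
(1, 13, -2, -4, -2, -12) → min -12
(13, -2, -4, -2, -12, 12) → min -12
(-2, -4, -2, -12, 12, -3) → min -12
(-4, -2, -12, 12, -3, -11) → min -12
(-2, -12, 12, -3, -11, 5) → min -12
(-12, 12, -3, -11, 5, -7) → min -12
(12, -3, -11, 5, -7, -7) → min -11
(-3, -11, 5, -7, -7, -8) → min -11
(-11, 5, -7, -7, -8, 12) → min -11
(5, -7, -7, -8, 12, 4) → min -8
(-7, -7, -8, 12, 4, 8) → min -8
(-7, -8, 12, 4, 8, 10) → min -8
(-8, 12, 4, 8, 10, 12) → min -8
Maximum of these is -4.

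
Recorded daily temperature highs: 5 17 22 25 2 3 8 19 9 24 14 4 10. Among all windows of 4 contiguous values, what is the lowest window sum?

(5, 17, 22, 25) → sum 69
(17, 22, 25, 2) → sum 66
(22, 25, 2, 3) → sum 52
(25, 2, 3, 8) → sum 38
(2, 3, 8, 19) → sum 32
(3, 8, 19, 9) → sum 39
(8, 19, 9, 24) → sum 60
(19, 9, 24, 14) → sum 66
(9, 24, 14, 4) → sum 51
(24, 14, 4, 10) → sum 52
Lowest of these is 32.

32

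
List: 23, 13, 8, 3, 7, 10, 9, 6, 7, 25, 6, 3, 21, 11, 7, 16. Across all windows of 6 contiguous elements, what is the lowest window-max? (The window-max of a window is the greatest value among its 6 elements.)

(23, 13, 8, 3, 7, 10) → max 23
(13, 8, 3, 7, 10, 9) → max 13
(8, 3, 7, 10, 9, 6) → max 10
(3, 7, 10, 9, 6, 7) → max 10
(7, 10, 9, 6, 7, 25) → max 25
(10, 9, 6, 7, 25, 6) → max 25
(9, 6, 7, 25, 6, 3) → max 25
(6, 7, 25, 6, 3, 21) → max 25
(7, 25, 6, 3, 21, 11) → max 25
(25, 6, 3, 21, 11, 7) → max 25
(6, 3, 21, 11, 7, 16) → max 21
Lowest of these is 10.

10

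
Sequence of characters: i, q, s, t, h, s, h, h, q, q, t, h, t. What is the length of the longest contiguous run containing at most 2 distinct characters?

Extend right; when distinct count exceeds 2, shrink from the left:
add i: window [i] (1 distinct), len 1
add q: window [i, q] (2 distinct), len 2
add s: window [q, s] (2 distinct), len 2
add t: window [s, t] (2 distinct), len 2
add h: window [t, h] (2 distinct), len 2
add s: window [h, s] (2 distinct), len 2
add h: window [h, s, h] (2 distinct), len 3
add h: window [h, s, h, h] (2 distinct), len 4
add q: window [h, h, q] (2 distinct), len 3
add q: window [h, h, q, q] (2 distinct), len 4
add t: window [q, q, t] (2 distinct), len 3
add h: window [t, h] (2 distinct), len 2
add t: window [t, h, t] (2 distinct), len 3
Longest length with ≤2 distinct: 4.

4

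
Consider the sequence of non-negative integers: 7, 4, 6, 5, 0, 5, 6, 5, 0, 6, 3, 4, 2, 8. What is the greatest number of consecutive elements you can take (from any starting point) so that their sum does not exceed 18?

Extend to the right; shrink from the left whenever the sum exceeds 18:
[7] sum 7 len 1
[7, 4] sum 11 len 2
[7, 4, 6] sum 17 len 3
[4, 6, 5] sum 15 len 3
[4, 6, 5, 0] sum 15 len 4
[6, 5, 0, 5] sum 16 len 4
[5, 0, 5, 6] sum 16 len 4
[0, 5, 6, 5] sum 16 len 4
[0, 5, 6, 5, 0] sum 16 len 5
[6, 5, 0, 6] sum 17 len 4
[5, 0, 6, 3] sum 14 len 4
[5, 0, 6, 3, 4] sum 18 len 5
[0, 6, 3, 4, 2] sum 15 len 5
[3, 4, 2, 8] sum 17 len 4
Longest length seen: 5.

5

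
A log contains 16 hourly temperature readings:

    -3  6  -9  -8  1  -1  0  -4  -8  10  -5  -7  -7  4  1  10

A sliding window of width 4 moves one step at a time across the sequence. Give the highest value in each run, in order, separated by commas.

6, 6, 1, 1, 1, 0, 10, 10, 10, 10, 4, 4, 10

(-3, 6, -9, -8) → max 6
(6, -9, -8, 1) → max 6
(-9, -8, 1, -1) → max 1
(-8, 1, -1, 0) → max 1
(1, -1, 0, -4) → max 1
(-1, 0, -4, -8) → max 0
(0, -4, -8, 10) → max 10
(-4, -8, 10, -5) → max 10
(-8, 10, -5, -7) → max 10
(10, -5, -7, -7) → max 10
(-5, -7, -7, 4) → max 4
(-7, -7, 4, 1) → max 4
(-7, 4, 1, 10) → max 10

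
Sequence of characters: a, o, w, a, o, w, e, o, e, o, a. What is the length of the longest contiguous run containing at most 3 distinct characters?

[a] 1 distinct, len 1
[a, o] 2 distinct, len 2
[a, o, w] 3 distinct, len 3
[a, o, w, a] 3 distinct, len 4
[a, o, w, a, o] 3 distinct, len 5
[a, o, w, a, o, w] 3 distinct, len 6
[o, w, e] 3 distinct, len 3
[o, w, e, o] 3 distinct, len 4
[o, w, e, o, e] 3 distinct, len 5
[o, w, e, o, e, o] 3 distinct, len 6
[e, o, e, o, a] 3 distinct, len 5
Longest length with ≤3 distinct: 6.

6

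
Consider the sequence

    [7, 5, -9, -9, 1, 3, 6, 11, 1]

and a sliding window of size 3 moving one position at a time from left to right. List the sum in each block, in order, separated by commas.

7 5 -9 → sum 3
5 -9 -9 → sum -13
-9 -9 1 → sum -17
-9 1 3 → sum -5
1 3 6 → sum 10
3 6 11 → sum 20
6 11 1 → sum 18

3, -13, -17, -5, 10, 20, 18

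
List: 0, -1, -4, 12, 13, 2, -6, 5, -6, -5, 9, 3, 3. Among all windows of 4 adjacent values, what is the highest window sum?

23

Window sums for each of the 10 positions:
0 -1 -4 12 → sum 7
-1 -4 12 13 → sum 20
-4 12 13 2 → sum 23
12 13 2 -6 → sum 21
13 2 -6 5 → sum 14
2 -6 5 -6 → sum -5
-6 5 -6 -5 → sum -12
5 -6 -5 9 → sum 3
-6 -5 9 3 → sum 1
-5 9 3 3 → sum 10
Highest of these is 23.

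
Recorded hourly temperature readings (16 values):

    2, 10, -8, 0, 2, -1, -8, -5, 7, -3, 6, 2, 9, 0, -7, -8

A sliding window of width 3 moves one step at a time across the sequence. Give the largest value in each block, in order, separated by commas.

10, 10, 2, 2, 2, -1, 7, 7, 7, 6, 9, 9, 9, 0

2 10 -8 → max 10
10 -8 0 → max 10
-8 0 2 → max 2
0 2 -1 → max 2
2 -1 -8 → max 2
-1 -8 -5 → max -1
-8 -5 7 → max 7
-5 7 -3 → max 7
7 -3 6 → max 7
-3 6 2 → max 6
6 2 9 → max 9
2 9 0 → max 9
9 0 -7 → max 9
0 -7 -8 → max 0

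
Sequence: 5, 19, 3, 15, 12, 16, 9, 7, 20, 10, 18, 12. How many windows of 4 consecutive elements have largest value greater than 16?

6

(5, 19, 3, 15) → max 19  > 16 ✓
(19, 3, 15, 12) → max 19  > 16 ✓
(3, 15, 12, 16) → max 16
(15, 12, 16, 9) → max 16
(12, 16, 9, 7) → max 16
(16, 9, 7, 20) → max 20  > 16 ✓
(9, 7, 20, 10) → max 20  > 16 ✓
(7, 20, 10, 18) → max 20  > 16 ✓
(20, 10, 18, 12) → max 20  > 16 ✓
6 windows satisfy the condition.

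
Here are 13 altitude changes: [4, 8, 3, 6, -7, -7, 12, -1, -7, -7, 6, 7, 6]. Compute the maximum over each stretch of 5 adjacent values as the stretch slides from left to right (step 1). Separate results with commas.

8, 8, 12, 12, 12, 12, 12, 7, 7

(4, 8, 3, 6, -7) → max 8
(8, 3, 6, -7, -7) → max 8
(3, 6, -7, -7, 12) → max 12
(6, -7, -7, 12, -1) → max 12
(-7, -7, 12, -1, -7) → max 12
(-7, 12, -1, -7, -7) → max 12
(12, -1, -7, -7, 6) → max 12
(-1, -7, -7, 6, 7) → max 7
(-7, -7, 6, 7, 6) → max 7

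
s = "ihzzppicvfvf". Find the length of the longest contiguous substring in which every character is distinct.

5

[i] len 1
[i, h] len 2
[i, h, z] len 3
[z] len 1
[z, p] len 2
[p] len 1
[p, i] len 2
[p, i, c] len 3
[p, i, c, v] len 4
[p, i, c, v, f] len 5
[f, v] len 2
[v, f] len 2
Longest all-distinct length: 5.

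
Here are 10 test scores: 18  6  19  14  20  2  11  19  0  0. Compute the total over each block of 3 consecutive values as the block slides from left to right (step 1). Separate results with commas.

43, 39, 53, 36, 33, 32, 30, 19

Sliding a size-3 window across the 10 values:
[18, 6, 19] → sum 43
[6, 19, 14] → sum 39
[19, 14, 20] → sum 53
[14, 20, 2] → sum 36
[20, 2, 11] → sum 33
[2, 11, 19] → sum 32
[11, 19, 0] → sum 30
[19, 0, 0] → sum 19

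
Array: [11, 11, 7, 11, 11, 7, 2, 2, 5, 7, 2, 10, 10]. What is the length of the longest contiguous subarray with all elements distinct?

[11] len 1
[11] len 1
[11, 7] len 2
[7, 11] len 2
[11] len 1
[11, 7] len 2
[11, 7, 2] len 3
[2] len 1
[2, 5] len 2
[2, 5, 7] len 3
[5, 7, 2] len 3
[5, 7, 2, 10] len 4
[10] len 1
Longest all-distinct length: 4.

4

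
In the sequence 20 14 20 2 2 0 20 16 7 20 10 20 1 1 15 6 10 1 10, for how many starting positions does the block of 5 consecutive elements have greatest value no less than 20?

(20, 14, 20, 2, 2) → max 20  ≥ 20 ✓
(14, 20, 2, 2, 0) → max 20  ≥ 20 ✓
(20, 2, 2, 0, 20) → max 20  ≥ 20 ✓
(2, 2, 0, 20, 16) → max 20  ≥ 20 ✓
(2, 0, 20, 16, 7) → max 20  ≥ 20 ✓
(0, 20, 16, 7, 20) → max 20  ≥ 20 ✓
(20, 16, 7, 20, 10) → max 20  ≥ 20 ✓
(16, 7, 20, 10, 20) → max 20  ≥ 20 ✓
(7, 20, 10, 20, 1) → max 20  ≥ 20 ✓
(20, 10, 20, 1, 1) → max 20  ≥ 20 ✓
(10, 20, 1, 1, 15) → max 20  ≥ 20 ✓
(20, 1, 1, 15, 6) → max 20  ≥ 20 ✓
(1, 1, 15, 6, 10) → max 15
(1, 15, 6, 10, 1) → max 15
(15, 6, 10, 1, 10) → max 15
12 windows satisfy the condition.

12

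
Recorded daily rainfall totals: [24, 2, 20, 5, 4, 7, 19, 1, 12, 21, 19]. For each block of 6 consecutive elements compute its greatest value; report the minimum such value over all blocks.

19

24 2 20 5 4 7 → max 24
2 20 5 4 7 19 → max 20
20 5 4 7 19 1 → max 20
5 4 7 19 1 12 → max 19
4 7 19 1 12 21 → max 21
7 19 1 12 21 19 → max 21
Minimum of these is 19.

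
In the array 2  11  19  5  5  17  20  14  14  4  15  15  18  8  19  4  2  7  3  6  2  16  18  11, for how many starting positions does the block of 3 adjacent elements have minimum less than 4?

(2, 11, 19) → min 2  < 4 ✓
(11, 19, 5) → min 5
(19, 5, 5) → min 5
(5, 5, 17) → min 5
(5, 17, 20) → min 5
(17, 20, 14) → min 14
(20, 14, 14) → min 14
(14, 14, 4) → min 4
(14, 4, 15) → min 4
(4, 15, 15) → min 4
(15, 15, 18) → min 15
(15, 18, 8) → min 8
(18, 8, 19) → min 8
(8, 19, 4) → min 4
(19, 4, 2) → min 2  < 4 ✓
(4, 2, 7) → min 2  < 4 ✓
(2, 7, 3) → min 2  < 4 ✓
(7, 3, 6) → min 3  < 4 ✓
(3, 6, 2) → min 2  < 4 ✓
(6, 2, 16) → min 2  < 4 ✓
(2, 16, 18) → min 2  < 4 ✓
(16, 18, 11) → min 11
8 windows satisfy the condition.

8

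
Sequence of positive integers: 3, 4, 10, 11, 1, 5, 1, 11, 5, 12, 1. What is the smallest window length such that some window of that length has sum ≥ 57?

9

Extend right; whenever the sum reaches 57, record the length and shrink from the left:
add 3: running sum 3 < 57
add 4: running sum 7 < 57
add 10: running sum 17 < 57
add 11: running sum 28 < 57
add 1: running sum 29 < 57
add 5: running sum 34 < 57
add 1: running sum 35 < 57
add 11: running sum 46 < 57
add 5: running sum 51 < 57
end 9: [4, 10, 11, 1, 5, 1, 11, 5, 12] sum 60, len 9
end 10: [10, 11, 1, 5, 1, 11, 5, 12, 1] sum 57, len 9
Shortest qualifying length: 9.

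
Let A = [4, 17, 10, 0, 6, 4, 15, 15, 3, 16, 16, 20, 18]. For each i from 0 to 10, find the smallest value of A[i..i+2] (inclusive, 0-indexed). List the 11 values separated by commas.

Sliding a size-3 window across the 13 values:
[4, 17, 10] → min 4
[17, 10, 0] → min 0
[10, 0, 6] → min 0
[0, 6, 4] → min 0
[6, 4, 15] → min 4
[4, 15, 15] → min 4
[15, 15, 3] → min 3
[15, 3, 16] → min 3
[3, 16, 16] → min 3
[16, 16, 20] → min 16
[16, 20, 18] → min 16

4, 0, 0, 0, 4, 4, 3, 3, 3, 16, 16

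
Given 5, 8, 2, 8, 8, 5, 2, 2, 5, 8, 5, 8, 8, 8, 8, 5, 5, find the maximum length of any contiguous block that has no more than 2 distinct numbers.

9

add 5: window [5] (1 distinct), len 1
add 8: window [5, 8] (2 distinct), len 2
add 2: window [8, 2] (2 distinct), len 2
add 8: window [8, 2, 8] (2 distinct), len 3
add 8: window [8, 2, 8, 8] (2 distinct), len 4
add 5: window [8, 8, 5] (2 distinct), len 3
add 2: window [5, 2] (2 distinct), len 2
add 2: window [5, 2, 2] (2 distinct), len 3
add 5: window [5, 2, 2, 5] (2 distinct), len 4
add 8: window [5, 8] (2 distinct), len 2
add 5: window [5, 8, 5] (2 distinct), len 3
add 8: window [5, 8, 5, 8] (2 distinct), len 4
add 8: window [5, 8, 5, 8, 8] (2 distinct), len 5
add 8: window [5, 8, 5, 8, 8, 8] (2 distinct), len 6
add 8: window [5, 8, 5, 8, 8, 8, 8] (2 distinct), len 7
add 5: window [5, 8, 5, 8, 8, 8, 8, 5] (2 distinct), len 8
add 5: window [5, 8, 5, 8, 8, 8, 8, 5, 5] (2 distinct), len 9
Longest length with ≤2 distinct: 9.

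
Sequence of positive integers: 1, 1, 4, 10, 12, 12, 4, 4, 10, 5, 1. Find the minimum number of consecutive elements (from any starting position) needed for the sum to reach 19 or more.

2

Extend right; whenever the sum reaches 19, record the length and shrink from the left:
add 1: running sum 1 < 19
add 1: running sum 2 < 19
add 4: running sum 6 < 19
add 10: running sum 16 < 19
end 4: [10, 12] sum 22, len 2
end 5: [12, 12] sum 24, len 2
end 6: [12, 12, 4] sum 28, len 3
end 7: [12, 4, 4] sum 20, len 3
end 8: [12, 4, 4, 10] sum 30, len 4
end 9: [4, 10, 5] sum 19, len 3
end 10: [4, 10, 5, 1] sum 20, len 4
Shortest qualifying length: 2.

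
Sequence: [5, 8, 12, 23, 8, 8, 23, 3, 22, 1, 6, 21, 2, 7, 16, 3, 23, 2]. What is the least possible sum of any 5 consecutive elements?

37

5 8 12 23 8 → sum 56
8 12 23 8 8 → sum 59
12 23 8 8 23 → sum 74
23 8 8 23 3 → sum 65
8 8 23 3 22 → sum 64
8 23 3 22 1 → sum 57
23 3 22 1 6 → sum 55
3 22 1 6 21 → sum 53
22 1 6 21 2 → sum 52
1 6 21 2 7 → sum 37
6 21 2 7 16 → sum 52
21 2 7 16 3 → sum 49
2 7 16 3 23 → sum 51
7 16 3 23 2 → sum 51
Least of these is 37.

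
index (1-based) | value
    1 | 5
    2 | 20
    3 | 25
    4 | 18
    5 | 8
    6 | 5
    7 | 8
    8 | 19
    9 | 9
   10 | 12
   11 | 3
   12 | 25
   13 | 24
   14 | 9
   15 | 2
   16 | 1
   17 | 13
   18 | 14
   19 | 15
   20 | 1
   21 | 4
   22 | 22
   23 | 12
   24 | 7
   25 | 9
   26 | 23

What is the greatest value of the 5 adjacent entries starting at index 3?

25

Elements at indices 3..7: 25, 18, 8, 5, 8
max(25, 18, 8, 5, 8) = 25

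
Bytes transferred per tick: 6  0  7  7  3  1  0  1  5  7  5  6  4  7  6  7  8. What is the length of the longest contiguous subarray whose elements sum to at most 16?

5

[6] sum 6 len 1
[6, 0] sum 6 len 2
[6, 0, 7] sum 13 len 3
[0, 7, 7] sum 14 len 3
[7, 3] sum 10 len 2
[7, 3, 1] sum 11 len 3
[7, 3, 1, 0] sum 11 len 4
[7, 3, 1, 0, 1] sum 12 len 5
[3, 1, 0, 1, 5] sum 10 len 5
[1, 0, 1, 5, 7] sum 14 len 5
[7, 5] sum 12 len 2
[5, 6] sum 11 len 2
[5, 6, 4] sum 15 len 3
[4, 7] sum 11 len 2
[7, 6] sum 13 len 2
[6, 7] sum 13 len 2
[7, 8] sum 15 len 2
Longest length seen: 5.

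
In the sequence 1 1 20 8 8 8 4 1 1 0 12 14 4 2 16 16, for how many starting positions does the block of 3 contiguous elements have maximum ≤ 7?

1 1 20 → max 20
1 20 8 → max 20
20 8 8 → max 20
8 8 8 → max 8
8 8 4 → max 8
8 4 1 → max 8
4 1 1 → max 4  ≤ 7 ✓
1 1 0 → max 1  ≤ 7 ✓
1 0 12 → max 12
0 12 14 → max 14
12 14 4 → max 14
14 4 2 → max 14
4 2 16 → max 16
2 16 16 → max 16
2 windows satisfy the condition.

2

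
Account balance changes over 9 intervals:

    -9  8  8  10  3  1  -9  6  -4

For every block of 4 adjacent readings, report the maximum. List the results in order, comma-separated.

10, 10, 10, 10, 6, 6

Sliding a size-4 window across the 9 values:
-9 8 8 10 → max 10
8 8 10 3 → max 10
8 10 3 1 → max 10
10 3 1 -9 → max 10
3 1 -9 6 → max 6
1 -9 6 -4 → max 6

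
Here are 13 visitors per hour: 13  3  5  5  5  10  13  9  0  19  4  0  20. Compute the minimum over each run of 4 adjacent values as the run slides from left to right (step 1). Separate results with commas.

3, 3, 5, 5, 5, 0, 0, 0, 0, 0

[13, 3, 5, 5] → min 3
[3, 5, 5, 5] → min 3
[5, 5, 5, 10] → min 5
[5, 5, 10, 13] → min 5
[5, 10, 13, 9] → min 5
[10, 13, 9, 0] → min 0
[13, 9, 0, 19] → min 0
[9, 0, 19, 4] → min 0
[0, 19, 4, 0] → min 0
[19, 4, 0, 20] → min 0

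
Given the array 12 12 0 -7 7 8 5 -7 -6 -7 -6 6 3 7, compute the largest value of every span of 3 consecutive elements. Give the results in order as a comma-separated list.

12, 12, 7, 8, 8, 8, 5, -6, -6, 6, 6, 7

(12, 12, 0) → max 12
(12, 0, -7) → max 12
(0, -7, 7) → max 7
(-7, 7, 8) → max 8
(7, 8, 5) → max 8
(8, 5, -7) → max 8
(5, -7, -6) → max 5
(-7, -6, -7) → max -6
(-6, -7, -6) → max -6
(-7, -6, 6) → max 6
(-6, 6, 3) → max 6
(6, 3, 7) → max 7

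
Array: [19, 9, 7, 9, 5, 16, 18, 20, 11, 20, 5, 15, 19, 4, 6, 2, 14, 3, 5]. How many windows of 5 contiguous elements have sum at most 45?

3

[19, 9, 7, 9, 5] → sum 49
[9, 7, 9, 5, 16] → sum 46
[7, 9, 5, 16, 18] → sum 55
[9, 5, 16, 18, 20] → sum 68
[5, 16, 18, 20, 11] → sum 70
[16, 18, 20, 11, 20] → sum 85
[18, 20, 11, 20, 5] → sum 74
[20, 11, 20, 5, 15] → sum 71
[11, 20, 5, 15, 19] → sum 70
[20, 5, 15, 19, 4] → sum 63
[5, 15, 19, 4, 6] → sum 49
[15, 19, 4, 6, 2] → sum 46
[19, 4, 6, 2, 14] → sum 45  ≤ 45 ✓
[4, 6, 2, 14, 3] → sum 29  ≤ 45 ✓
[6, 2, 14, 3, 5] → sum 30  ≤ 45 ✓
3 windows satisfy the condition.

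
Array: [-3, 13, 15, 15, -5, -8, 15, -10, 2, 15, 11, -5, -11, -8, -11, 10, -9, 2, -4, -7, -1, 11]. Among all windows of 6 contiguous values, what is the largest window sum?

-3 13 15 15 -5 -8 → sum 27
13 15 15 -5 -8 15 → sum 45
15 15 -5 -8 15 -10 → sum 22
15 -5 -8 15 -10 2 → sum 9
-5 -8 15 -10 2 15 → sum 9
-8 15 -10 2 15 11 → sum 25
15 -10 2 15 11 -5 → sum 28
-10 2 15 11 -5 -11 → sum 2
2 15 11 -5 -11 -8 → sum 4
15 11 -5 -11 -8 -11 → sum -9
11 -5 -11 -8 -11 10 → sum -14
-5 -11 -8 -11 10 -9 → sum -34
-11 -8 -11 10 -9 2 → sum -27
-8 -11 10 -9 2 -4 → sum -20
-11 10 -9 2 -4 -7 → sum -19
10 -9 2 -4 -7 -1 → sum -9
-9 2 -4 -7 -1 11 → sum -8
Largest of these is 45.

45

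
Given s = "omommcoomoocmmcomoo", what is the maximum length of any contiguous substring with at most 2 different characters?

[o] 1 distinct, len 1
[o, m] 2 distinct, len 2
[o, m, o] 2 distinct, len 3
[o, m, o, m] 2 distinct, len 4
[o, m, o, m, m] 2 distinct, len 5
[m, m, c] 2 distinct, len 3
[c, o] 2 distinct, len 2
[c, o, o] 2 distinct, len 3
[o, o, m] 2 distinct, len 3
[o, o, m, o] 2 distinct, len 4
[o, o, m, o, o] 2 distinct, len 5
[o, o, c] 2 distinct, len 3
[c, m] 2 distinct, len 2
[c, m, m] 2 distinct, len 3
[c, m, m, c] 2 distinct, len 4
[c, o] 2 distinct, len 2
[o, m] 2 distinct, len 2
[o, m, o] 2 distinct, len 3
[o, m, o, o] 2 distinct, len 4
Longest length with ≤2 distinct: 5.

5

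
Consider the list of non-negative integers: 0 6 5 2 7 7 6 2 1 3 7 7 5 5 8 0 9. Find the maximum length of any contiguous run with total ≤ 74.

[0] sum 0 len 1
[0, 6] sum 6 len 2
[0, 6, 5] sum 11 len 3
[0, 6, 5, 2] sum 13 len 4
[0, 6, 5, 2, 7] sum 20 len 5
[0, 6, 5, 2, 7, 7] sum 27 len 6
[0, 6, 5, 2, 7, 7, 6] sum 33 len 7
[0, 6, 5, 2, 7, 7, 6, 2] sum 35 len 8
[0, 6, 5, 2, 7, 7, 6, 2, 1] sum 36 len 9
[0, 6, 5, 2, 7, 7, 6, 2, 1, 3] sum 39 len 10
[0, 6, 5, 2, 7, 7, 6, 2, 1, 3, 7] sum 46 len 11
[0, 6, 5, 2, 7, 7, 6, 2, 1, 3, 7, 7] sum 53 len 12
[0, 6, 5, 2, 7, 7, 6, 2, 1, 3, 7, 7, 5] sum 58 len 13
[0, 6, 5, 2, 7, 7, 6, 2, 1, 3, 7, 7, 5, 5] sum 63 len 14
[0, 6, 5, 2, 7, 7, 6, 2, 1, 3, 7, 7, 5, 5, 8] sum 71 len 15
[0, 6, 5, 2, 7, 7, 6, 2, 1, 3, 7, 7, 5, 5, 8, 0] sum 71 len 16
[5, 2, 7, 7, 6, 2, 1, 3, 7, 7, 5, 5, 8, 0, 9] sum 74 len 15
Longest length seen: 16.

16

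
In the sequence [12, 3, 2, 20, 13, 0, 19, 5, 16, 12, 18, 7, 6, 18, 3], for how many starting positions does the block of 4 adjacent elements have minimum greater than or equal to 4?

5

[12, 3, 2, 20] → min 2
[3, 2, 20, 13] → min 2
[2, 20, 13, 0] → min 0
[20, 13, 0, 19] → min 0
[13, 0, 19, 5] → min 0
[0, 19, 5, 16] → min 0
[19, 5, 16, 12] → min 5  ≥ 4 ✓
[5, 16, 12, 18] → min 5  ≥ 4 ✓
[16, 12, 18, 7] → min 7  ≥ 4 ✓
[12, 18, 7, 6] → min 6  ≥ 4 ✓
[18, 7, 6, 18] → min 6  ≥ 4 ✓
[7, 6, 18, 3] → min 3
5 windows satisfy the condition.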